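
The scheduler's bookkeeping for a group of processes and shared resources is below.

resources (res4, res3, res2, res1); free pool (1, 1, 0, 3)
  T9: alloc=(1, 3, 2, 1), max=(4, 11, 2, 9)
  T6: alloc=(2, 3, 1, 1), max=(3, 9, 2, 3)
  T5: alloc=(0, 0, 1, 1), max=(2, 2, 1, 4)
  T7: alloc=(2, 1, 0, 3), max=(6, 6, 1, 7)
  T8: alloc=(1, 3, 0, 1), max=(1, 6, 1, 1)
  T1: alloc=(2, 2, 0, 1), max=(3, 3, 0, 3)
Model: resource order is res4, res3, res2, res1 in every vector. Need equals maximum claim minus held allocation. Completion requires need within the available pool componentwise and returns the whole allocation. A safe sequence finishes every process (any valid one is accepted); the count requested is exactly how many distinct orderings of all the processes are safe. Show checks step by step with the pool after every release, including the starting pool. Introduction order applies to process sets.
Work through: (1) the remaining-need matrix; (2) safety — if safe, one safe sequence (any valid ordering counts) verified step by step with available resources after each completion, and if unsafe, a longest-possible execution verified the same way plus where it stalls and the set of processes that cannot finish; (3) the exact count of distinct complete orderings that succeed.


(1) Remaining need (order res4, res3, res2, res1):
  T9: (3, 8, 0, 8)
  T6: (1, 6, 1, 2)
  T5: (2, 2, 0, 3)
  T7: (4, 5, 1, 4)
  T8: (0, 3, 1, 0)
  T1: (1, 1, 0, 2)
(2) SAFE, for example via the order T1, T5, T8, T6, T7, T9.
Key observation: reading the order forward, T1 is the first process whose need (1, 1, 0, 2) meets the free pool (1, 1, 0, 3) exactly on a resource it requests.
Check, step by step:
  pool = (1, 1, 0, 3)
  T1 needs (1, 1, 0, 2) <= (1, 1, 0, 3) -> finishes; pool += (2, 2, 0, 1) = (3, 3, 0, 4)
  T5 needs (2, 2, 0, 3) <= (3, 3, 0, 4) -> finishes; pool += (0, 0, 1, 1) = (3, 3, 1, 5)
  T8 needs (0, 3, 1, 0) <= (3, 3, 1, 5) -> finishes; pool += (1, 3, 0, 1) = (4, 6, 1, 6)
  T6 needs (1, 6, 1, 2) <= (4, 6, 1, 6) -> finishes; pool += (2, 3, 1, 1) = (6, 9, 2, 7)
  T7 needs (4, 5, 1, 4) <= (6, 9, 2, 7) -> finishes; pool += (2, 1, 0, 3) = (8, 10, 2, 10)
  T9 needs (3, 8, 0, 8) <= (8, 10, 2, 10) -> finishes; pool += (1, 3, 2, 1) = (9, 13, 4, 11)
(3) Exactly 2 of the possible complete orderings are safe sequences.


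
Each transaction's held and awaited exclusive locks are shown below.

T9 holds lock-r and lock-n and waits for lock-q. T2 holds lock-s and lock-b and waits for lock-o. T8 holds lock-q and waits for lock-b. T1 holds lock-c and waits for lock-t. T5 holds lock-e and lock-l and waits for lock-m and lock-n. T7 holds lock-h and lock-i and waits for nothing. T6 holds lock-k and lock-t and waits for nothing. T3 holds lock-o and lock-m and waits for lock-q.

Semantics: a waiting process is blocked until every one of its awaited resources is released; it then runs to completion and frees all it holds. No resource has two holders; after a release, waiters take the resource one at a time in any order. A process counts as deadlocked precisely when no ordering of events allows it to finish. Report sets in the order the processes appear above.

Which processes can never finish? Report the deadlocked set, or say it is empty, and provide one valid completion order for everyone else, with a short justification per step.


The deadlocked set is T9, T2, T8, T5 and T3.
Key observation: along T8 -> T2 -> T3 -> T8, each member waits on what the next one holds — a deadlock; T9 and T5 wait into the deadlock from upstream.
The rest can finish in the order T7, T6, T1.
Walking it through:
  run T7 (it waits on nothing); releases lock-h and lock-i
  run T6 (it waits on nothing); releases lock-k and lock-t
  run T1 (all its waits — lock-t — are resolved); releases lock-c


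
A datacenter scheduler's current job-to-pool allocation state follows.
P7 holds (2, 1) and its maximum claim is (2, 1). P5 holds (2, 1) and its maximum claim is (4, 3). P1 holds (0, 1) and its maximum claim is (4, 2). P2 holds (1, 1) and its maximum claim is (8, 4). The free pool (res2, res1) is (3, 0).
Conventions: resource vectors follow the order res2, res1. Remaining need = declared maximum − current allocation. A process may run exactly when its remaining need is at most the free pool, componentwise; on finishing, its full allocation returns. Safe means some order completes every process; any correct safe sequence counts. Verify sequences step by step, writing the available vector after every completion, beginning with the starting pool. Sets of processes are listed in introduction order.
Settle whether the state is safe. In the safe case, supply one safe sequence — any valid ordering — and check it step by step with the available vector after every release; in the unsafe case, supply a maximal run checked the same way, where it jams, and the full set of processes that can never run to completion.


SAFE, for example via the order P7, P1, P5, P2.
Key observation: P1 is the earliest step where a requested resource binds exactly: need (4, 1), pool (5, 1) at its turn.
Verifying each step:
  pool = (3, 0)
  run P7 (needs (0, 0), free (3, 0)); after release of (2, 1) the pool is (5, 1)
  run P1 (needs (4, 1), free (5, 1)); after release of (0, 1) the pool is (5, 2)
  run P5 (needs (2, 2), free (5, 2)); after release of (2, 1) the pool is (7, 3)
  run P2 (needs (7, 3), free (7, 3)); after release of (1, 1) the pool is (8, 4)


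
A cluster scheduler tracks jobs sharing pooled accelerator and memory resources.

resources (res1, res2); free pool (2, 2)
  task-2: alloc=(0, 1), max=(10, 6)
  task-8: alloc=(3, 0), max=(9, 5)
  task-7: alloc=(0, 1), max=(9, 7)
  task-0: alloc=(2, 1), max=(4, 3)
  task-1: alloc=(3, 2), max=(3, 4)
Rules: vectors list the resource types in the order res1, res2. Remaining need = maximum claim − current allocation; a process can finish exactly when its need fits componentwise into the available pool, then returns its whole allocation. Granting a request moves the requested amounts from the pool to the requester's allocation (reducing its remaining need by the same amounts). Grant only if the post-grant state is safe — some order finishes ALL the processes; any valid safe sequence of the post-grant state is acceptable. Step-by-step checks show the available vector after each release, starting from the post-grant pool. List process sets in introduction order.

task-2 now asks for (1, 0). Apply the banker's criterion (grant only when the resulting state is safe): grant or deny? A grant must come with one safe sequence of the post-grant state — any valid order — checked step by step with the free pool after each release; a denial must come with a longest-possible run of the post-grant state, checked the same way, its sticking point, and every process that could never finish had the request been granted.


GRANT. The post-grant state is safe; one safe sequence: task-1, task-0, task-8, task-2, task-7.
Key observation: with (1, 2) left after the transfer, task-1 can run at once — the state stays safe.
Step-by-step check of the post-grant state:
  pool = (1, 2)
  task-1: need (0, 2) fits (1, 2); releases (3, 2), pool now (4, 4)
  task-0: need (2, 2) fits (4, 4); releases (2, 1), pool now (6, 5)
  task-8: need (6, 5) fits (6, 5); releases (3, 0), pool now (9, 5)
  task-2: need (9, 5) fits (9, 5); releases (1, 1), pool now (10, 6)
  task-7: need (9, 6) fits (10, 6); releases (0, 1), pool now (10, 7)


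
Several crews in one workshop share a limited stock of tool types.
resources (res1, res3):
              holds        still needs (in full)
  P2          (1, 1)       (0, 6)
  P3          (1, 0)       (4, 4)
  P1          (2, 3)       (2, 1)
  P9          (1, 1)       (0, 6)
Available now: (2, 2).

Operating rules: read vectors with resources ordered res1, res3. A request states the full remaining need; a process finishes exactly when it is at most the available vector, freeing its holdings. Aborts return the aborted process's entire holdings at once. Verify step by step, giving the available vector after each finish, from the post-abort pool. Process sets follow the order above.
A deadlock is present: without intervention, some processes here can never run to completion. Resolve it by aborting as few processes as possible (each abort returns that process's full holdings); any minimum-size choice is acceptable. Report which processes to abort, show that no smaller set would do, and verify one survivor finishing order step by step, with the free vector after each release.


Abort P2.
Key observation: the returned (1, 1) from P2 is what brings P9 — unrunnable before, under any order — into play at step 2.
No smaller set exists: with zero aborts the deadlock remains.
Survivors finish in the order: P1, P9, P3. Check, step by step (pool after the aborts first):
  pool = (3, 3)
  P1 needs (2, 1) <= (3, 3) -> finishes; pool += (2, 3) = (5, 6)
  P9 needs (0, 6) <= (5, 6) -> finishes; pool += (1, 1) = (6, 7)
  P3 needs (4, 4) <= (6, 7) -> finishes; pool += (1, 0) = (7, 7)


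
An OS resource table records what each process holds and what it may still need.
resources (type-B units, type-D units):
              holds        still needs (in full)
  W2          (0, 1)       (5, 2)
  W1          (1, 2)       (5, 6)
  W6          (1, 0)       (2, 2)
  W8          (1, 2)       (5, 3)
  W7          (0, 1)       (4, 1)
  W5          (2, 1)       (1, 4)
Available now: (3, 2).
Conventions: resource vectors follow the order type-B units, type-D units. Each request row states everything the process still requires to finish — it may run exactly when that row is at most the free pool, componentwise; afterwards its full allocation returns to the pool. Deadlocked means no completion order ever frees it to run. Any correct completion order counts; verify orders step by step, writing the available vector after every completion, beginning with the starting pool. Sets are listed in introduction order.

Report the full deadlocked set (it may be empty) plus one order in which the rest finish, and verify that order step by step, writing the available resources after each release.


Deadlocked set: W2, W1, W8 and W5.
Key observation: after W6, W7 the pool peaks at (4, 3), and each blocked process is short somewhere: W2 on type-B units; W1 on type-B units, type-D units; W8 on type-B units; W5 on type-D units.
The rest can finish in the order W6, W7. Walking it through:
  pool = (3, 2)
  W6: need (2, 2) fits (3, 2); releases (1, 0), pool now (4, 2)
  W7: need (4, 1) fits (4, 2); releases (0, 1), pool now (4, 3)
The blocked processes can never fit:
  W2 still needs (5, 2) but only (4, 3) is free — short on type-B units
  W1 still needs (5, 6) but only (4, 3) is free — short on type-B units and type-D units
  W8 still needs (5, 3) but only (4, 3) is free — short on type-B units
  W5 still needs (1, 4) but only (4, 3) is free — short on type-D units


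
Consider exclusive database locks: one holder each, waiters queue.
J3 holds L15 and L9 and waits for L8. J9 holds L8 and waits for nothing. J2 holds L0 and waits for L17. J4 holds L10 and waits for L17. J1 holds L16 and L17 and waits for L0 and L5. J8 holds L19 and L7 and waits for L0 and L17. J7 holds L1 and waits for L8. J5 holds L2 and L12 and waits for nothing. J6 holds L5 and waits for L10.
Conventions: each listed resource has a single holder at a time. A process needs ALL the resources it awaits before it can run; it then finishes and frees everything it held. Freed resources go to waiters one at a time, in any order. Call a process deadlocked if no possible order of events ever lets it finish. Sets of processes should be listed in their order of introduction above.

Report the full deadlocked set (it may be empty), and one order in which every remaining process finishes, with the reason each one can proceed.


Deadlocked set: J2, J4, J1, J8 and J6.
Key observation: the cycle J2 -> J1 -> J2 can never break — each member waits on the next; J4 and J6 are caught in further circular waits and J8 waits into the deadlock from upstream.
The rest can finish in the order J5, J9, J3, J7.
Verifying each step:
  J5: no waits; runs immediately, freeing L2 and L12
  J9: no waits; runs immediately, freeing L8
  J3: everything it awaited (L8) is free; runs, freeing L15 and L9
  J7: everything it awaited (L8) is free; runs, freeing L1


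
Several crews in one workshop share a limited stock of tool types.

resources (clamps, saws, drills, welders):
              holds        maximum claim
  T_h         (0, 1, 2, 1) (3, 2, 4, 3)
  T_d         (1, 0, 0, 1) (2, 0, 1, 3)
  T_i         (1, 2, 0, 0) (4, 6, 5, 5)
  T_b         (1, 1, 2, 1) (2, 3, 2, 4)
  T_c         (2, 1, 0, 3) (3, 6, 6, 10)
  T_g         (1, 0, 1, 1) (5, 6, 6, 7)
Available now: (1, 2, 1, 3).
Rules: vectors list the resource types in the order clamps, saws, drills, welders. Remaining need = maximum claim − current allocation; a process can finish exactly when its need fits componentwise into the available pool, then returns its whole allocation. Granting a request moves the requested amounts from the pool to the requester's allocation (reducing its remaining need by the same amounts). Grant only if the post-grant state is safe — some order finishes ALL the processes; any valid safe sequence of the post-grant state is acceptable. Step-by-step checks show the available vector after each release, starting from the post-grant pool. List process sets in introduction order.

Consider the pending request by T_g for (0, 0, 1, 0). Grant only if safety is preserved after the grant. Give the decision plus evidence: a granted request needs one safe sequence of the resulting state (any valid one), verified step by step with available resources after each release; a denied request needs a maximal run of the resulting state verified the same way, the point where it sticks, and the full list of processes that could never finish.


DENY — the pretend-granted state is unsafe.
Key observation: after T_b, T_d, T_h the pool peaks at (3, 4, 4, 6), and each blocked process is short somewhere: T_i on drills; T_c on saws, drills, welders; T_g on clamps, saws.
Pretend the grant happened; the run T_b, T_d, T_h goes as far as possible. Step-by-step check:
  pool = (1, 2, 0, 3)
  T_b: need (1, 2, 0, 3) fits (1, 2, 0, 3); releases (1, 1, 2, 1), pool now (2, 3, 2, 4)
  T_d: need (1, 0, 1, 2) fits (2, 3, 2, 4); releases (1, 0, 0, 1), pool now (3, 3, 2, 5)
  T_h: need (3, 1, 2, 2) fits (3, 3, 2, 5); releases (0, 1, 2, 1), pool now (3, 4, 4, 6)
  blocked: T_i wants (3, 4, 5, 5), pool (3, 4, 4, 6) — not enough drills
  blocked: T_c wants (1, 5, 6, 7), pool (3, 4, 4, 6) — not enough saws, drills and welders
  blocked: T_g wants (4, 6, 4, 6), pool (3, 4, 4, 6) — not enough clamps and saws
Had the request been granted, T_i, T_c and T_g could never finish.


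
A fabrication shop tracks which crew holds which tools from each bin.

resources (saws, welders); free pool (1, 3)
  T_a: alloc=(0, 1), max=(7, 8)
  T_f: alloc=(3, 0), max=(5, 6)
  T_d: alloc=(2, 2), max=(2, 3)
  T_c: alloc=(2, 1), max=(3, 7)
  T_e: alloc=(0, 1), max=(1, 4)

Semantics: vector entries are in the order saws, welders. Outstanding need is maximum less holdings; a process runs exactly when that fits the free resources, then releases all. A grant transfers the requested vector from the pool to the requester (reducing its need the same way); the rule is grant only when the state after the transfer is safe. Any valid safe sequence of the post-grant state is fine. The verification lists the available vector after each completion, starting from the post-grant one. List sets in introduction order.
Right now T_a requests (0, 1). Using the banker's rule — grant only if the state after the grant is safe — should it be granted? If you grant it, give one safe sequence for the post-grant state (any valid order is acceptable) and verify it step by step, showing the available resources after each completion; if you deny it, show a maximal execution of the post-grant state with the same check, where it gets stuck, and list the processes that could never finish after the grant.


DENY — the pretend-granted state is unsafe.
Key observation: the pool after T_d, T_e is (3, 5); every surviving request exceeds it in welders, so progress ends there.
After a pretend grant, a maximal execution: T_d, T_e — then nothing else fits. Walking it through:
  pool = (1, 2)
  T_d needs (0, 1) <= (1, 2) -> finishes; pool += (2, 2) = (3, 4)
  T_e needs (1, 3) <= (3, 4) -> finishes; pool += (0, 1) = (3, 5)
  blocked: T_a wants (7, 6), pool (3, 5) — not enough saws and welders
  blocked: T_f wants (2, 6), pool (3, 5) — not enough welders
  blocked: T_c wants (1, 6), pool (3, 5) — not enough welders
Post-grant, the permanently blocked set is T_a, T_f and T_c.


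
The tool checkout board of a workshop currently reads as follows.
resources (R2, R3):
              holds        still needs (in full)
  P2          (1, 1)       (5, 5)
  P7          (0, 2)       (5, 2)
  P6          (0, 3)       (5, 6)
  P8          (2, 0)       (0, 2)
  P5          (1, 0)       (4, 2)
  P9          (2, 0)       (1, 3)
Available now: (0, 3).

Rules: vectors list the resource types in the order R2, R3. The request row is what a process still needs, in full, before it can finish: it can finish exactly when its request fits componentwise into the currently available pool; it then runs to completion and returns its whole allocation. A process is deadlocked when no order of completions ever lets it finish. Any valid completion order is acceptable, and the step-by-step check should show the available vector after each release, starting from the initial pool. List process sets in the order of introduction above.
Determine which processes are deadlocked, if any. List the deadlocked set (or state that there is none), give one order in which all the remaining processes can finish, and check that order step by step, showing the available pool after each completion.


No process is deadlocked.
Key observation: no deadlock: P8 fits now, and the freed resources carry the rest through.
A valid finishing order for the others: P8, P9, P5, P7, P2, P6. Verifying each step:
  pool = (0, 3)
  P8: need (0, 2) fits (0, 3); releases (2, 0), pool now (2, 3)
  P9: need (1, 3) fits (2, 3); releases (2, 0), pool now (4, 3)
  P5: need (4, 2) fits (4, 3); releases (1, 0), pool now (5, 3)
  P7: need (5, 2) fits (5, 3); releases (0, 2), pool now (5, 5)
  P2: need (5, 5) fits (5, 5); releases (1, 1), pool now (6, 6)
  P6: need (5, 6) fits (6, 6); releases (0, 3), pool now (6, 9)


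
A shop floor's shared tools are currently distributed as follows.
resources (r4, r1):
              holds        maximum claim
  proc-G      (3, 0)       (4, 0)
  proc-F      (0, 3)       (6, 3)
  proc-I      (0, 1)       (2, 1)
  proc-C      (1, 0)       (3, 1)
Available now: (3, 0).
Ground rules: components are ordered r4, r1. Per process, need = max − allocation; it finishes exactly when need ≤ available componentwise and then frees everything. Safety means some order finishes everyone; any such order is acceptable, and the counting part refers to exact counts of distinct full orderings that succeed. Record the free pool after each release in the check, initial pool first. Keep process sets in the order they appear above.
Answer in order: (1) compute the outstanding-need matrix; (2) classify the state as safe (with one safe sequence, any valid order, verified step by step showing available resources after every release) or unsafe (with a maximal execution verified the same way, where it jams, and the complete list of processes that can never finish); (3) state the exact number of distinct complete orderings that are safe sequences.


(1) Outstanding need per process (order r4, r1):
  proc-G: (1, 0)
  proc-F: (6, 0)
  proc-I: (2, 0)
  proc-C: (2, 1)
(2) The state is SAFE; one workable sequence: proc-G, proc-I, proc-F, proc-C.
Key observation: proc-F is the earliest step where a requested resource binds exactly: need (6, 0), pool (6, 1) at its turn.
Step-by-step check:
  pool = (3, 0)
  run proc-G (needs (1, 0), free (3, 0)); after release of (3, 0) the pool is (6, 0)
  run proc-I (needs (2, 0), free (6, 0)); after release of (0, 1) the pool is (6, 1)
  run proc-F (needs (6, 0), free (6, 1)); after release of (0, 3) the pool is (6, 4)
  run proc-C (needs (2, 1), free (6, 4)); after release of (1, 0) the pool is (7, 4)
(3) The exact count: 7 of the possible complete orderings are safe sequences.


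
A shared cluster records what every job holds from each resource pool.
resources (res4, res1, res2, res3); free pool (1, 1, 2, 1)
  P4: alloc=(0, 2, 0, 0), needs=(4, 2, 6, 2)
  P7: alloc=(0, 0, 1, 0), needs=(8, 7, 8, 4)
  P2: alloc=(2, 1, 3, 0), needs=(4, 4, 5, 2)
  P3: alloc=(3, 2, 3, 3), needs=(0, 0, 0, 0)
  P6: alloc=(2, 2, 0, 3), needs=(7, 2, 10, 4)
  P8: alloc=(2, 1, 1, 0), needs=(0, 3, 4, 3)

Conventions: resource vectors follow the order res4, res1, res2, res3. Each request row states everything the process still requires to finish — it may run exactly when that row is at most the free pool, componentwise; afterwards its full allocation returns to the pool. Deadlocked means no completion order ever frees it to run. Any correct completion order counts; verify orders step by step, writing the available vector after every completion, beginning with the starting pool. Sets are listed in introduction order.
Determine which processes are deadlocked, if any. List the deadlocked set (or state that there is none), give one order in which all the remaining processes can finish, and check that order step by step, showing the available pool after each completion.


The deadlocked set is empty.
Key observation: beginning at P3, releases accumulate fast enough that every process eventually fits.
One completion order for the rest: P3, P8, P4, P2, P7, P6. Walking it through:
  pool = (1, 1, 2, 1)
  P3 needs (0, 0, 0, 0) <= (1, 1, 2, 1) -> finishes; pool += (3, 2, 3, 3) = (4, 3, 5, 4)
  P8 needs (0, 3, 4, 3) <= (4, 3, 5, 4) -> finishes; pool += (2, 1, 1, 0) = (6, 4, 6, 4)
  P4 needs (4, 2, 6, 2) <= (6, 4, 6, 4) -> finishes; pool += (0, 2, 0, 0) = (6, 6, 6, 4)
  P2 needs (4, 4, 5, 2) <= (6, 6, 6, 4) -> finishes; pool += (2, 1, 3, 0) = (8, 7, 9, 4)
  P7 needs (8, 7, 8, 4) <= (8, 7, 9, 4) -> finishes; pool += (0, 0, 1, 0) = (8, 7, 10, 4)
  P6 needs (7, 2, 10, 4) <= (8, 7, 10, 4) -> finishes; pool += (2, 2, 0, 3) = (10, 9, 10, 7)


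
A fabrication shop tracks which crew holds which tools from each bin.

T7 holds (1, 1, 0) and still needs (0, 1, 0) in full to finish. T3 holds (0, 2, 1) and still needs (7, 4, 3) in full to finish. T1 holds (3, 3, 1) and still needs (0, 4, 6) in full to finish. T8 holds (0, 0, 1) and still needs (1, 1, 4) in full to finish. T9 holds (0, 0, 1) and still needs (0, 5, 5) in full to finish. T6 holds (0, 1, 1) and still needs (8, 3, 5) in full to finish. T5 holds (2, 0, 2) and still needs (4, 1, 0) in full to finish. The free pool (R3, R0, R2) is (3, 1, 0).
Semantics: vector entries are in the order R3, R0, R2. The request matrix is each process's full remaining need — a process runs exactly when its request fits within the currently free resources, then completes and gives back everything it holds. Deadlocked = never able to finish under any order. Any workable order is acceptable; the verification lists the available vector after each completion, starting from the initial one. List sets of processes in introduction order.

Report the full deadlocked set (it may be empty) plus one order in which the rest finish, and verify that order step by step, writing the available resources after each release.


Deadlocked: T3, T1, T8, T9 and T6.
Key observation: T7, T5 can finish, but then (6, 2, 2) is all there is, and the blocked group's R2 demands exceed it.
One completion order for the rest: T7, T5. Walking it through:
  pool = (3, 1, 0)
  T7: need (0, 1, 0) fits (3, 1, 0); releases (1, 1, 0), pool now (4, 2, 0)
  T5: need (4, 1, 0) fits (4, 2, 0); releases (2, 0, 2), pool now (6, 2, 2)
None of the blocked processes ever fits:
  T3 still needs (7, 4, 3) but only (6, 2, 2) is free — short on R3, R0 and R2
  T1 still needs (0, 4, 6) but only (6, 2, 2) is free — short on R0 and R2
  T8 still needs (1, 1, 4) but only (6, 2, 2) is free — short on R2
  T9 still needs (0, 5, 5) but only (6, 2, 2) is free — short on R0 and R2
  T6 still needs (8, 3, 5) but only (6, 2, 2) is free — short on R3, R0 and R2


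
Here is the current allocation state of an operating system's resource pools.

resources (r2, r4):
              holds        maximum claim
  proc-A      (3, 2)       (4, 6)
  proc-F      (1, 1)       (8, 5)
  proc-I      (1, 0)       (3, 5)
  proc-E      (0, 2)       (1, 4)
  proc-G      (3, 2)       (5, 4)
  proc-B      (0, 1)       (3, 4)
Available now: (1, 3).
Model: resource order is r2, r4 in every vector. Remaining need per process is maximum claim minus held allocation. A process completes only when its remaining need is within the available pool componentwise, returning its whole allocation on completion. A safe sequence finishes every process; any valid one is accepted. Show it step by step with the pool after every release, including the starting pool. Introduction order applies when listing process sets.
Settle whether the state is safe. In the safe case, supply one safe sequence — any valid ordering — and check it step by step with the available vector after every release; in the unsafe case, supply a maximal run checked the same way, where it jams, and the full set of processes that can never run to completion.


The state is SAFE; one workable sequence: proc-E, proc-A, proc-B, proc-G, proc-F, proc-I.
Key observation: at proc-E the run first touches a limit — (1, 2) against (1, 3), exact on a resource it actually requests.
Step-by-step check:
  pool = (1, 3)
  proc-E needs (1, 2) <= (1, 3) -> finishes; pool += (0, 2) = (1, 5)
  proc-A needs (1, 4) <= (1, 5) -> finishes; pool += (3, 2) = (4, 7)
  proc-B needs (3, 3) <= (4, 7) -> finishes; pool += (0, 1) = (4, 8)
  proc-G needs (2, 2) <= (4, 8) -> finishes; pool += (3, 2) = (7, 10)
  proc-F needs (7, 4) <= (7, 10) -> finishes; pool += (1, 1) = (8, 11)
  proc-I needs (2, 5) <= (8, 11) -> finishes; pool += (1, 0) = (9, 11)


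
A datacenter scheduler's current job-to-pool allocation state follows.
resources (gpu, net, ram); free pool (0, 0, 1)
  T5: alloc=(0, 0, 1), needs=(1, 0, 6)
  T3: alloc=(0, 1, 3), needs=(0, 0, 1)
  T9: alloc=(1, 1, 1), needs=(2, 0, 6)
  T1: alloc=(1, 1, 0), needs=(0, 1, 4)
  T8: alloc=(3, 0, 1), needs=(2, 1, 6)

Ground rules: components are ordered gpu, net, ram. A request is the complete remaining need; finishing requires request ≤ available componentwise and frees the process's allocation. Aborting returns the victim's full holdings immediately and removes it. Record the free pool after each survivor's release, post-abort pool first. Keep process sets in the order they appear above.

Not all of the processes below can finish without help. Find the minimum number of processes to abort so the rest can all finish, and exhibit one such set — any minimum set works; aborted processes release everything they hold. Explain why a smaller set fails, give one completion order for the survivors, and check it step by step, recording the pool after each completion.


The answer: abort T9 and T8.
Key observation: aborting T9 and T8 returns (4, 1, 2), and T5 — hopeless before — runs at step 2 with the returned capacity in the pool.
Minimality, checking each single-abort alternative: T5 alone leaves T9 blocked (short on gpu and ram); T3 alone leaves T5 blocked (short on ram); T9 alone leaves T5 blocked (short on ram); T1 alone leaves T5 blocked (short on ram); T8 alone leaves T5 blocked (short on ram).
The survivors complete as T3, T5, T1. Walking it through (starting from the post-abort pool):
  pool = (4, 1, 3)
  T3 needs (0, 0, 1) <= (4, 1, 3) -> finishes; pool += (0, 1, 3) = (4, 2, 6)
  T5 needs (1, 0, 6) <= (4, 2, 6) -> finishes; pool += (0, 0, 1) = (4, 2, 7)
  T1 needs (0, 1, 4) <= (4, 2, 7) -> finishes; pool += (1, 1, 0) = (5, 3, 7)


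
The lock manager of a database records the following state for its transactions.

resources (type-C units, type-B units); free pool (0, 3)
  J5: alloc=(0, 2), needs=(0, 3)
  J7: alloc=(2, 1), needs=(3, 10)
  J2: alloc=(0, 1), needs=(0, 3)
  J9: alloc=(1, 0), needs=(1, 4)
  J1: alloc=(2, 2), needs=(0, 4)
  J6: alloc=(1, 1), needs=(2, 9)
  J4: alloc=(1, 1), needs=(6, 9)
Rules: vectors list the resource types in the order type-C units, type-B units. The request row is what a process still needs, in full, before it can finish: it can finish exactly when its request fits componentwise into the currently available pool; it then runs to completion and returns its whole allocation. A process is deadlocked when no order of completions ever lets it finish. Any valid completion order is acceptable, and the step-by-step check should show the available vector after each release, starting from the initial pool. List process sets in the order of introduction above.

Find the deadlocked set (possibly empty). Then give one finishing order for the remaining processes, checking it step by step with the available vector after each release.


Deadlocked set: J7, J6 and J4.
Key observation: once J2, J1, J9, J5 finish, the pool peaks at (3, 8) — and every remaining process still needs more type-B units than that.
One completion order for the rest: J2, J1, J9, J5. Verifying each step:
  pool = (0, 3)
  J2: need (0, 3) fits (0, 3); releases (0, 1), pool now (0, 4)
  J1: need (0, 4) fits (0, 4); releases (2, 2), pool now (2, 6)
  J9: need (1, 4) fits (2, 6); releases (1, 0), pool now (3, 6)
  J5: need (0, 3) fits (3, 6); releases (0, 2), pool now (3, 8)
The stuck group stays short no matter what:
  J7 cannot run: need (3, 10) vs free (3, 8) (insufficient type-B units)
  J6 cannot run: need (2, 9) vs free (3, 8) (insufficient type-B units)
  J4 cannot run: need (6, 9) vs free (3, 8) (insufficient type-C units and type-B units)


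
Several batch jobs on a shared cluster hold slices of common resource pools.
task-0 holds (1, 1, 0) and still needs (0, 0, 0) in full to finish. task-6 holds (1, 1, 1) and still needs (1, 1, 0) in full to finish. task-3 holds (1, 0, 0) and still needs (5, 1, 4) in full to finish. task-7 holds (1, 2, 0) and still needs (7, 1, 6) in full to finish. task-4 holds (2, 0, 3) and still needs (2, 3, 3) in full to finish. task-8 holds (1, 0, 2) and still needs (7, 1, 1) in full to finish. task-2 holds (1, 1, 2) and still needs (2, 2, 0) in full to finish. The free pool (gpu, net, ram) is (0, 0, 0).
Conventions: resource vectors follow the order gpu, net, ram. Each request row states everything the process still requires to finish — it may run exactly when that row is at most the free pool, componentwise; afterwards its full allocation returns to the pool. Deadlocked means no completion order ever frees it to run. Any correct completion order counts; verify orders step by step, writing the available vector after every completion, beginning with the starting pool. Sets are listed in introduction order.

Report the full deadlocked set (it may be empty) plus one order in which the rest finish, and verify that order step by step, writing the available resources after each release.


Deadlocked: task-7 and task-8.
Key observation: gpu is the bottleneck — with task-0, task-6, task-2, task-4, task-3 done the pool holds (6, 3, 6), short of every remaining need.
A valid finishing order for the others: task-0, task-6, task-2, task-4, task-3. Step-by-step check:
  pool = (0, 0, 0)
  task-0 needs (0, 0, 0) <= (0, 0, 0) -> finishes; pool += (1, 1, 0) = (1, 1, 0)
  task-6 needs (1, 1, 0) <= (1, 1, 0) -> finishes; pool += (1, 1, 1) = (2, 2, 1)
  task-2 needs (2, 2, 0) <= (2, 2, 1) -> finishes; pool += (1, 1, 2) = (3, 3, 3)
  task-4 needs (2, 3, 3) <= (3, 3, 3) -> finishes; pool += (2, 0, 3) = (5, 3, 6)
  task-3 needs (5, 1, 4) <= (5, 3, 6) -> finishes; pool += (1, 0, 0) = (6, 3, 6)
The stuck group stays short no matter what:
  task-7 cannot run: need (7, 1, 6) vs free (6, 3, 6) (insufficient gpu)
  task-8 cannot run: need (7, 1, 1) vs free (6, 3, 6) (insufficient gpu)


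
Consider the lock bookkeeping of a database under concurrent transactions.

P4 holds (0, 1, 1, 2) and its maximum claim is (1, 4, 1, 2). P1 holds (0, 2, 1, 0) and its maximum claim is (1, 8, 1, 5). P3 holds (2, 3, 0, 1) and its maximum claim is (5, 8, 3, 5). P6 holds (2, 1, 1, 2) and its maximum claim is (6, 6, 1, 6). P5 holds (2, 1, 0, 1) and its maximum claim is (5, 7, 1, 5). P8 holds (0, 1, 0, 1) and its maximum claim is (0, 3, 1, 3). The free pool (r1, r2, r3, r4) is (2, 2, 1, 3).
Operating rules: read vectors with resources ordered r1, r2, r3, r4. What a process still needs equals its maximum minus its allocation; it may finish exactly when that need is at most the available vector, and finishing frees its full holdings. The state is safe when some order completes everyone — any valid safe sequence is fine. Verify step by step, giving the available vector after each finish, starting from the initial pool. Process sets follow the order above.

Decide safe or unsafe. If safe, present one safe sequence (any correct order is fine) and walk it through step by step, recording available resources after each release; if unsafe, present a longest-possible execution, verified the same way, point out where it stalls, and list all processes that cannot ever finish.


The state is UNSAFE.
Key observation: no order helps: past P8, P4, the free pool tops out at (2, 4, 2, 6), below what each blocked process needs in r2.
Going as far as possible: P8, P4; after that, nothing fits. Step-by-step check:
  pool = (2, 2, 1, 3)
  P8: need (0, 2, 1, 2) fits (2, 2, 1, 3); releases (0, 1, 0, 1), pool now (2, 3, 1, 4)
  P4: need (1, 3, 0, 0) fits (2, 3, 1, 4); releases (0, 1, 1, 2), pool now (2, 4, 2, 6)
  P1 still needs (1, 6, 0, 5) but only (2, 4, 2, 6) is free — short on r2
  P3 still needs (3, 5, 3, 4) but only (2, 4, 2, 6) is free — short on r1, r2 and r3
  P6 still needs (4, 5, 0, 4) but only (2, 4, 2, 6) is free — short on r1 and r2
  P5 still needs (3, 6, 1, 4) but only (2, 4, 2, 6) is free — short on r1 and r2
Processes that can never finish: P1, P3, P6 and P5.


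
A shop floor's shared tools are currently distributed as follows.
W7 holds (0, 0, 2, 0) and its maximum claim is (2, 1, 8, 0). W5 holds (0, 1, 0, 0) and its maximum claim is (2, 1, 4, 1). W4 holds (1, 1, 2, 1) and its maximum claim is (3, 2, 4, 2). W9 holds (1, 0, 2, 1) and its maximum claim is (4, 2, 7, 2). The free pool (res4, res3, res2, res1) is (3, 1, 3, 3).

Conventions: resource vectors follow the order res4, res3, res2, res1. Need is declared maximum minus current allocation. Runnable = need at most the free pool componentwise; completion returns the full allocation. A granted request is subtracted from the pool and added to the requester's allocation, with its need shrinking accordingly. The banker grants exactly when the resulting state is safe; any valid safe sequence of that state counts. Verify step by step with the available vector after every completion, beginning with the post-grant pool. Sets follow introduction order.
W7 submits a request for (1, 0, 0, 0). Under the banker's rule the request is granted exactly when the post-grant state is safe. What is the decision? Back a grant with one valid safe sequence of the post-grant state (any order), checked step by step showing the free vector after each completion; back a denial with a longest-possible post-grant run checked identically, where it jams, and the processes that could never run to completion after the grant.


GRANT: granting preserves safety; a valid post-grant sequence is W4, W9, W5, W7.
Key observation: with (2, 1, 3, 3) left after the transfer, W4 can run at once — the state stays safe.
Verifying the post-grant state step by step:
  pool = (2, 1, 3, 3)
  W4 needs (2, 1, 2, 1) <= (2, 1, 3, 3) -> finishes; pool += (1, 1, 2, 1) = (3, 2, 5, 4)
  W9 needs (3, 2, 5, 1) <= (3, 2, 5, 4) -> finishes; pool += (1, 0, 2, 1) = (4, 2, 7, 5)
  W5 needs (2, 0, 4, 1) <= (4, 2, 7, 5) -> finishes; pool += (0, 1, 0, 0) = (4, 3, 7, 5)
  W7 needs (1, 1, 6, 0) <= (4, 3, 7, 5) -> finishes; pool += (1, 0, 2, 0) = (5, 3, 9, 5)


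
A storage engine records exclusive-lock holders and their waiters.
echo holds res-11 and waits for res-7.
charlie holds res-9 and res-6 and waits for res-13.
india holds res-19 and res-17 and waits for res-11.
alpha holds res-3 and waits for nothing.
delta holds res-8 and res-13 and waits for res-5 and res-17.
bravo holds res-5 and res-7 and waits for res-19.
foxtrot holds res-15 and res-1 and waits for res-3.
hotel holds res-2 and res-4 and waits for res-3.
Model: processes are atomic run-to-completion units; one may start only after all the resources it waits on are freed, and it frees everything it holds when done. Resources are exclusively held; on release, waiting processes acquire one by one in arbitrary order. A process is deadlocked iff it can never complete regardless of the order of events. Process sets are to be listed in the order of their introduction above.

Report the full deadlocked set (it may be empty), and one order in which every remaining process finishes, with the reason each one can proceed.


The deadlocked set is echo, charlie, india, delta and bravo.
Key observation: the cycle echo -> bravo -> india -> echo can never break — each member waits on the next; charlie and delta wait into the deadlock from upstream.
One completion order for the rest: alpha, hotel, foxtrot.
Walking it through:
  alpha waits on nothing -> runs at once and releases res-3
  run hotel (all its waits — res-3 — are resolved); releases res-2 and res-4
  run foxtrot (all its waits — res-3 — are resolved); releases res-15 and res-1


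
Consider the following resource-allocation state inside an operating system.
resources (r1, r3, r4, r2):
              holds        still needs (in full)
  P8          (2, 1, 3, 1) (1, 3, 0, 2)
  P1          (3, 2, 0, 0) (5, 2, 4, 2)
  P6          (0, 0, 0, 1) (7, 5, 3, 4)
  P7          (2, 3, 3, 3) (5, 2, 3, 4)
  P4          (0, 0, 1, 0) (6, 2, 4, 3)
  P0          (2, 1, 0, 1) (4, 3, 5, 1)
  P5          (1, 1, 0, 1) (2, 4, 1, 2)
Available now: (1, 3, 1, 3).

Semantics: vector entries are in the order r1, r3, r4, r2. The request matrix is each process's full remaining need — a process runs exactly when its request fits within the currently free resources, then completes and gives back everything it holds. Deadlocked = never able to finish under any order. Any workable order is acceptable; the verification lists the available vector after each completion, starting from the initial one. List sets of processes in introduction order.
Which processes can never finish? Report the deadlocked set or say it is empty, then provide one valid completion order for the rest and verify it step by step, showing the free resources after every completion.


Deadlocked set: P1, P6, P7, P4 and P0.
Key observation: after P8, P5 the pool peaks at (4, 5, 4, 5), and each blocked process is short somewhere: P1 on r1; P6 on r1; P7 on r1; P4 on r1; P0 on r4.
A valid finishing order for the others: P8, P5. Verifying each step:
  pool = (1, 3, 1, 3)
  P8 needs (1, 3, 0, 2) <= (1, 3, 1, 3) -> finishes; pool += (2, 1, 3, 1) = (3, 4, 4, 4)
  P5 needs (2, 4, 1, 2) <= (3, 4, 4, 4) -> finishes; pool += (1, 1, 0, 1) = (4, 5, 4, 5)
The blocked processes can never fit:
  P1 still needs (5, 2, 4, 2) but only (4, 5, 4, 5) is free — short on r1
  P6 still needs (7, 5, 3, 4) but only (4, 5, 4, 5) is free — short on r1
  P7 still needs (5, 2, 3, 4) but only (4, 5, 4, 5) is free — short on r1
  P4 still needs (6, 2, 4, 3) but only (4, 5, 4, 5) is free — short on r1
  P0 still needs (4, 3, 5, 1) but only (4, 5, 4, 5) is free — short on r4


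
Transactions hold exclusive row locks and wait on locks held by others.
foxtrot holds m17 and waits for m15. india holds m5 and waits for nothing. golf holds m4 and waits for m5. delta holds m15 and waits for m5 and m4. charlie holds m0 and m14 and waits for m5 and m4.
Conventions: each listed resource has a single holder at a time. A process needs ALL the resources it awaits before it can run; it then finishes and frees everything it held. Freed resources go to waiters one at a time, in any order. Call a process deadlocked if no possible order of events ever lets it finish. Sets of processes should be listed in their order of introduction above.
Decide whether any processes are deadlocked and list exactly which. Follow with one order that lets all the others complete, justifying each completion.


Nothing here is deadlocked.
Key observation: every chain of waits terminates; starting from the processes that wait on nothing, all the rest unlock in turn.
A valid finishing order for the others: india, golf, delta, charlie, foxtrot.
Verifying each step:
  run india (it waits on nothing); releases m5
  golf waits on m5 — all released -> runs and releases m4
  delta waits on m5 and m4 — all released -> runs and releases m15
  charlie waits on m5 and m4 — all released -> runs and releases m0 and m14
  foxtrot waits on m15 — all released -> runs and releases m17
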